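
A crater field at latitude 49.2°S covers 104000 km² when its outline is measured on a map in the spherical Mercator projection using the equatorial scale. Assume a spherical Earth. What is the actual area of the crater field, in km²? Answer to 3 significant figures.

44400 km²

Mercator is conformal, so the point scale is isotropic: h = k = sec φ = 1/cos φ.
Areal scale = k² = sec²φ = 1/cos²(49.2°) = 1/0.6534² = 2.342.
True area = apparent / (areal scale) = 104000 / 2.342 ≈ 44400 km².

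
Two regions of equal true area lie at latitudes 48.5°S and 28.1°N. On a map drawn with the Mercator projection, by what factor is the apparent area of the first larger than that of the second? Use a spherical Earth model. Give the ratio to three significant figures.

On Mercator, area is exaggerated by sec²φ = 1/cos²φ.
At 48.5°: sec²(48.5°) = 1/0.6626² = 2.278.
At 28.1°: sec²(28.1°) = 1/0.8821² = 1.285.
Ratio = 2.278/1.285 = cos²(28.1°)/cos²(48.5°) ≈ 1.77.

1.77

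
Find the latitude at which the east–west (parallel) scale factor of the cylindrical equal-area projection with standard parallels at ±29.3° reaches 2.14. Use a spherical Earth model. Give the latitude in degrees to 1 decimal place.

A cylindrical equal-area projection with standard parallel φ₀ has meridian scale h = cos φ / cos φ₀ and parallel scale k = cos φ₀ / cos φ (so areas are preserved, h·k = 1).
k = cos φ₀ / cos φ = 2.14  ⇒  cos φ = cos 29.3° / 2.14 = 0.4075.
φ = arccos(0.4075) ≈ 66.0°.

66.0°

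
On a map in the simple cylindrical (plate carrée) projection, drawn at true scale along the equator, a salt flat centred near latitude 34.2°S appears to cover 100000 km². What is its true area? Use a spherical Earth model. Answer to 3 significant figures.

82700 km²

For the equirectangular projection with φ₀ = 0 (plate carrée), h = 1 along meridians and k = sec φ along parallels.
Areal scale = h·k = 1 × sec φ; at 34.2°, h = 1.000, k = 1.209, so h·k = 1.209.
True area = apparent / (areal scale) = 100000 / 1.209 ≈ 82700 km².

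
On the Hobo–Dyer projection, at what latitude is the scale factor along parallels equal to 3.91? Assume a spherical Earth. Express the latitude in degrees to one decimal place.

78.3°

Hobo–Dyer is a cylindrical equal-area projection with standard parallels at ±37.5°. A cylindrical equal-area projection with standard parallel φ₀ has meridian scale h = cos φ / cos φ₀ and parallel scale k = cos φ₀ / cos φ (so areas are preserved, h·k = 1).
k = cos φ₀ / cos φ = 3.91  ⇒  cos φ = cos 37.5° / 3.91 = 0.2029.
φ = arccos(0.2029) ≈ 78.3°.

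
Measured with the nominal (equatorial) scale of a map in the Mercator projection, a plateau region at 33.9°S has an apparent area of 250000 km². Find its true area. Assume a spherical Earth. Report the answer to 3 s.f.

Mercator is conformal, so the point scale is isotropic: h = k = sec φ = 1/cos φ.
Areal scale = k² = sec²φ = 1/cos²(33.9°) = 1/0.8300² = 1.452.
True area = apparent / (areal scale) = 250000 / 1.452 ≈ 172000 km².

172000 km²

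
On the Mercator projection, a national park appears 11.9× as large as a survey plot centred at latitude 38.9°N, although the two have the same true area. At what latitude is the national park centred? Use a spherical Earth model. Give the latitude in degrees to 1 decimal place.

77.0°

Mercator areal scale is sec²φ, so apparent-area ratio = sec²φ₁ / sec²φ₂ = cos²φ₂ / cos²φ₁.
cos²φ₂ / cos²φ₁ = 11.9  ⇒  cos φ₁ = cos 38.9° / √11.9 = 0.7782/3.450 = 0.2256.
φ₁ = arccos(0.2256) ≈ 77.0°.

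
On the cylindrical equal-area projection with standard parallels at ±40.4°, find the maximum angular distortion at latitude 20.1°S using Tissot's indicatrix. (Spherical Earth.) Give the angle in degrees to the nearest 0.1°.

A cylindrical equal-area projection with standard parallel φ₀ has meridian scale h = cos φ / cos φ₀ and parallel scale k = cos φ₀ / cos φ (so areas are preserved, h·k = 1).
At 20.1°: h = 1.233, k = 0.8109; principal scales a = 1.233, b = 0.8109.
sin(ω/2) = (a − b)/(a + b) = 0.4222/2.044 = 0.2066, so ω = 2 arcsin(0.2066) ≈ 23.8°.

23.8°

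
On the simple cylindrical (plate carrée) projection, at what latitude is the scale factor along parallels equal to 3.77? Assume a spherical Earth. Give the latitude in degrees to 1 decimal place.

Plate carrée: h = 1, k = sec φ along parallels.
sec φ = 3.77  ⇒  cos φ = 0.2653  ⇒  φ ≈ 74.6°.

74.6°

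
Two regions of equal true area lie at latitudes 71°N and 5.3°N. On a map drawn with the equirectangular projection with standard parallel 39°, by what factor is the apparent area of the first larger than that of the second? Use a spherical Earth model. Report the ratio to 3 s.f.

With standard parallel φ₀ = 39°, the equirectangular projection gives x = Rλ cos φ₀, y = Rφ, so h = 1 and k = cos 39° / cos φ.
Areal scale at 71°: h·k = 1.000 × 2.387 = 2.387.
Areal scale at 5.3°: h·k = 1.000 × 0.7805 = 0.7805.
Ratio = 2.387/0.7805 ≈ 3.06.

3.06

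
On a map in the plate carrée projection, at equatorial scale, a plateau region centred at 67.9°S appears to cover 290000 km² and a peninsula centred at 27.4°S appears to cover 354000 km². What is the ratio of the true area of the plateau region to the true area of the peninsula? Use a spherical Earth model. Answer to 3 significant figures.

0.347

Plate carrée has h = 1 and k = sec φ, giving areal scale sec φ; true area = (apparent area) · cos φ.
True area of plateau region: 290000 × cos(67.9°) = 290000 × 0.3762 = 109100 km².
True area of peninsula: 354000 × cos(27.4°) = 354000 × 0.8878 = 314300 km².
Ratio = 109100 / 314300 ≈ 0.347.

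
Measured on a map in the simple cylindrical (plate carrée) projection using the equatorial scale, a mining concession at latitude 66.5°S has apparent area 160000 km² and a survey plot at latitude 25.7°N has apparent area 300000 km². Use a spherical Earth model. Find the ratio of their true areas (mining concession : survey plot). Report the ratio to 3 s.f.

0.236

Plate carrée has h = 1 and k = sec φ, giving areal scale sec φ; true area = (apparent area) · cos φ.
True area of mining concession: 160000 × cos(66.5°) = 160000 × 0.3987 = 63800 km².
True area of survey plot: 300000 × cos(25.7°) = 300000 × 0.9011 = 270300 km².
Ratio = 63800 / 270300 ≈ 0.236.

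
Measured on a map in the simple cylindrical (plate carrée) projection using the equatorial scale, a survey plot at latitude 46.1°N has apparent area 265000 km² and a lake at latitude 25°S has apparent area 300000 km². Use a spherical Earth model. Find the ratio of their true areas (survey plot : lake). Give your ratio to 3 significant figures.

Plate carrée has h = 1 and k = sec φ, giving areal scale sec φ; true area = (apparent area) · cos φ.
True area of survey plot: 265000 × cos(46.1°) = 265000 × 0.6934 = 183800 km².
True area of lake: 300000 × cos(25°) = 300000 × 0.9063 = 271900 km².
Ratio = 183800 / 271900 ≈ 0.676.

0.676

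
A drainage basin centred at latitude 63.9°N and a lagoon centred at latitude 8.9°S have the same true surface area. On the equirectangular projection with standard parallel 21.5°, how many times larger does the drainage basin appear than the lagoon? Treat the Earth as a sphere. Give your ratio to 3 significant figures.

2.25

In the equirectangular projection with standard parallel φ₀ = 21.5° (x = Rλ cos φ₀, y = Rφ), meridians are true-scale (h = 1) and the parallel scale is k = cos φ₀ / cos φ.
Areal scale at 63.9°: h·k = 1.000 × 2.115 = 2.115.
Areal scale at 8.9°: h·k = 1.000 × 0.9418 = 0.9418.
Ratio = 2.115/0.9418 ≈ 2.25.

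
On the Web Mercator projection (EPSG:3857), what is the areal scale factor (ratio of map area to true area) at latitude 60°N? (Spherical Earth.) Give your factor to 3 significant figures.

For Mercator, h = k = sec φ (a conformal cylindrical projection has a single point scale, 1/cos φ).
Areal scale = k² = sec²φ = 1/cos²(60°) = 1/0.5000² = 4.000.

4.00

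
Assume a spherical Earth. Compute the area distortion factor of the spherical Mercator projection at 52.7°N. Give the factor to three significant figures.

For Mercator, h = k = sec φ (a conformal cylindrical projection has a single point scale, 1/cos φ).
Areal scale = k² = sec²φ = 1/cos²(52.7°) = 1/0.6060² = 2.723.

2.72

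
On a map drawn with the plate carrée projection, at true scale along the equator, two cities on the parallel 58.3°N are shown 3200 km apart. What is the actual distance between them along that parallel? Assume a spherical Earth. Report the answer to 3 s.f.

1680 km

For the equirectangular projection with φ₀ = 0 (plate carrée), h = 1 along meridians and k = sec φ along parallels.
Along the parallel at 58.3°, map distances are exaggerated by k = sec 58.3° = 1.903.
True distance = 3200 / 1.903 = 3200 × cos 58.3° ≈ 1680 km.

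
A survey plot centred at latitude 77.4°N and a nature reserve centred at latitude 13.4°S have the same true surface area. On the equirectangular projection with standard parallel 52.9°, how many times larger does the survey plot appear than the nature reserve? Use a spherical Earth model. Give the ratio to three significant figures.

The equidistant cylindrical projection with φ₀ = 52.9° has h = 1 (meridians true) and k = cos φ₀ / cos φ along parallels.
Areal scale at 77.4°: h·k = 1.000 × 2.765 = 2.765.
Areal scale at 13.4°: h·k = 1.000 × 0.6201 = 0.6201.
Ratio = 2.765/0.6201 ≈ 4.46.

4.46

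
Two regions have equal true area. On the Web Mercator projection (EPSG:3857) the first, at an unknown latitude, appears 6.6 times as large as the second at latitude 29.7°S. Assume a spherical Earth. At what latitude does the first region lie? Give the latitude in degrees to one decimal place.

Mercator areal scale is sec²φ, so apparent-area ratio = sec²φ₁ / sec²φ₂ = cos²φ₂ / cos²φ₁.
cos²φ₂ / cos²φ₁ = 6.6  ⇒  cos φ₁ = cos 29.7° / √6.6 = 0.8686/2.569 = 0.3381.
φ₁ = arccos(0.3381) ≈ 70.2°.

70.2°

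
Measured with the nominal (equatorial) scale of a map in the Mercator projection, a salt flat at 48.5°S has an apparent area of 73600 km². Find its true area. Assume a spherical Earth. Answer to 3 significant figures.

The Mercator projection is conformal; its linear scale factor is the same in every direction and equals sec φ = 1/cos φ.
Areal scale = k² = sec²φ = 1/cos²(48.5°) = 1/0.6626² = 2.278.
True area = apparent / (areal scale) = 73600 / 2.278 ≈ 32300 km².

32300 km²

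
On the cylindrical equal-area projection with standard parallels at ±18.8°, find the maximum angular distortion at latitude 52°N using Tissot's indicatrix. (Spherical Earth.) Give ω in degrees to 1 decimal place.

Cylindrical equal-area (φ₀ = 18.8°): h = cos φ / cos 18.8° along meridians, k = cos 18.8° / cos φ along parallels; h·k = 1.
At 52°: h = 0.6504, k = 1.538; principal scales a = 1.538, b = 0.6504.
sin(ω/2) = (a − b)/(a + b) = 0.8873/2.188 = 0.4055, so ω = 2 arcsin(0.4055) ≈ 47.8°.

47.8°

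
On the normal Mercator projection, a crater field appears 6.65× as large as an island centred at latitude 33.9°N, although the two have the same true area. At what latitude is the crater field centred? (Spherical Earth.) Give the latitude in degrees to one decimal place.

For equal true areas on Mercator, apparent areas scale as sec²φ, so the ratio is cos²φ₂ / cos²φ₁.
cos²φ₂ / cos²φ₁ = 6.65  ⇒  cos φ₁ = cos 33.9° / √6.65 = 0.8300/2.579 = 0.3219.
φ₁ = arccos(0.3219) ≈ 71.2°.

71.2°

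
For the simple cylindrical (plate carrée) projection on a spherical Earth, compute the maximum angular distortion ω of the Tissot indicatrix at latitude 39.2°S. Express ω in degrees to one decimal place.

14.6°

In the plate carrée (x = Rλ, y = Rφ), meridians are true-scale (h = 1) and parallels are stretched by k = sec φ.
At 39.2°: h = 1.000, k = 1.290; principal scales a = 1.290, b = 1.000.
sin(ω/2) = (a − b)/(a + b) = 0.2904/2.290 = 0.1268, so ω = 2 arcsin(0.1268) ≈ 14.6°.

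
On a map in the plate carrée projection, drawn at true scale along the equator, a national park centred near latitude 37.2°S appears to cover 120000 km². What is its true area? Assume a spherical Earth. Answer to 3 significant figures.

95600 km²

In the plate carrée (x = Rλ, y = Rφ), meridians are true-scale (h = 1) and parallels are stretched by k = sec φ.
Areal scale = h·k = 1 × sec φ; at 37.2°, h = 1.000, k = 1.255, so h·k = 1.255.
True area = apparent / (areal scale) = 120000 / 1.255 ≈ 95600 km².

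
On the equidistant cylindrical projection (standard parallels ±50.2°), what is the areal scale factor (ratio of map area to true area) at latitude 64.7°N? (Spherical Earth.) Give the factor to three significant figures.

The equidistant cylindrical projection with φ₀ = 50.2° has h = 1 (meridians true) and k = cos φ₀ / cos φ along parallels.
Areal scale = h·k = 1 × cos φ₀ / cos φ; at 64.7°, h = 1.000, k = 1.498, so h·k = 1.498.

1.50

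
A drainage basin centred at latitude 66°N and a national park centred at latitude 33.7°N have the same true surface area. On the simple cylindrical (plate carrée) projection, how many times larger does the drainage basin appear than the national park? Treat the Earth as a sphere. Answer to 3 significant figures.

Plate carrée maps x = Rλ, y = Rφ. The meridian scale is h = 1 and the parallel scale is k = 1/cos φ = sec φ.
Areal scale at 66°: h·k = 1.000 × 2.459 = 2.459.
Areal scale at 33.7°: h·k = 1.000 × 1.202 = 1.202.
Ratio = 2.459/1.202 ≈ 2.05.

2.05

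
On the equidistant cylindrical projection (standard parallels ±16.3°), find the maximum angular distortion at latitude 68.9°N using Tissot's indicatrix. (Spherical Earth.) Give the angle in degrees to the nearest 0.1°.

54.1°

The equidistant cylindrical projection with φ₀ = 16.3° has h = 1 (meridians true) and k = cos φ₀ / cos φ along parallels.
At 68.9°: h = 1.000, k = 2.666; principal scales a = 2.666, b = 1.000.
sin(ω/2) = (a − b)/(a + b) = 1.666/3.666 = 0.4545, so ω = 2 arcsin(0.4545) ≈ 54.1°.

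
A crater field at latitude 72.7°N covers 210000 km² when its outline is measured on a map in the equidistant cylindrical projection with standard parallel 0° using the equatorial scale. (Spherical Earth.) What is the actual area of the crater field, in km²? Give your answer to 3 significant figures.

62400 km²

For the equirectangular projection with φ₀ = 0 (plate carrée), h = 1 along meridians and k = sec φ along parallels.
Areal scale = h·k = 1 × sec φ; at 72.7°, h = 1.000, k = 3.363, so h·k = 3.363.
True area = apparent / (areal scale) = 210000 / 3.363 ≈ 62400 km².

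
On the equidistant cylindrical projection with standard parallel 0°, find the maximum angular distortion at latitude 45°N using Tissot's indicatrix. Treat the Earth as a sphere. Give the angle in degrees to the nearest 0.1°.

19.8°

For the equirectangular projection with φ₀ = 0 (plate carrée), h = 1 along meridians and k = sec φ along parallels.
At 45°: h = 1.000, k = 1.414; principal scales a = 1.414, b = 1.000.
sin(ω/2) = (a − b)/(a + b) = 0.4142/2.414 = 0.1716, so ω = 2 arcsin(0.1716) ≈ 19.8°.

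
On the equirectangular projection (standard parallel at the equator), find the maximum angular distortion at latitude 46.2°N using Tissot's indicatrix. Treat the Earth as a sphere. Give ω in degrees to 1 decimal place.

In the plate carrée (x = Rλ, y = Rφ), meridians are true-scale (h = 1) and parallels are stretched by k = sec φ.
At 46.2°: h = 1.000, k = 1.445; principal scales a = 1.445, b = 1.000.
sin(ω/2) = (a − b)/(a + b) = 0.4448/2.445 = 0.1819, so ω = 2 arcsin(0.1819) ≈ 21.0°.

21.0°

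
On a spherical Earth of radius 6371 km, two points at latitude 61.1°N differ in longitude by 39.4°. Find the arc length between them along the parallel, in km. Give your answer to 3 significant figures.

2120 km

Arc length along a parallel = R cos φ · Δλ (with Δλ in radians).
= 6371 × cos 61.1° × (39.4° × π/180) = 6371 × 0.4833 × 0.6877 ≈ 2120 km.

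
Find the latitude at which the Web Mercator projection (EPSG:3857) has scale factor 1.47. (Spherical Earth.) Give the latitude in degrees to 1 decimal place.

Mercator scale is k = sec φ = 1/cos φ.
1/cos φ = 1.47  ⇒  cos φ = 0.6803  ⇒  φ = arccos(0.6803) ≈ 47.1°.

47.1°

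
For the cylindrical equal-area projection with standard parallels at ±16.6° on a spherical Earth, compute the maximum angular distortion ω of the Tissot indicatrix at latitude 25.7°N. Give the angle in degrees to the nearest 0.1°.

7.1°

For cylindrical equal-area with standard parallel φ₀, h = cos φ / cos φ₀ and k = cos φ₀ / cos φ, so h·k = 1.
At 25.7°: h = 0.9403, k = 1.064; principal scales a = 1.064, b = 0.9403.
sin(ω/2) = (a − b)/(a + b) = 0.1233/2.004 = 0.06152, so ω = 2 arcsin(0.06152) ≈ 7.1°.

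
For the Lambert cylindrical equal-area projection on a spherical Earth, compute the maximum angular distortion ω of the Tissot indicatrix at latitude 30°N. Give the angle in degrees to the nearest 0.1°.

The Lambert cylindrical equal-area projection is the cylindrical equal-area projection with its standard parallel at the equator (φ₀ = 0). Cylindrical equal-area (φ₀ = 0°): h = cos φ / cos 0° along meridians, k = cos 0° / cos φ along parallels; h·k = 1.
At 30°: h = 0.8660, k = 1.155; principal scales a = 1.155, b = 0.8660.
sin(ω/2) = (a − b)/(a + b) = 0.2887/2.021 = 0.1429, so ω = 2 arcsin(0.1429) ≈ 16.4°.

16.4°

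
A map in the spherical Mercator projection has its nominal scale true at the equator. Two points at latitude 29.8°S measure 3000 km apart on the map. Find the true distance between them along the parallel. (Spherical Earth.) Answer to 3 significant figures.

2600 km

The Mercator projection is conformal; its linear scale factor is the same in every direction and equals sec φ = 1/cos φ.
Along the parallel at 29.8°, map distances are exaggerated by k = sec 29.8° = 1.152.
True distance = 3000 / 1.152 = 3000 × cos 29.8° ≈ 2600 km.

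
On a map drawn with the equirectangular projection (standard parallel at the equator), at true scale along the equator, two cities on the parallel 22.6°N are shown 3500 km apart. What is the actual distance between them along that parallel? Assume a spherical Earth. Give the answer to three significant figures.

In the plate carrée (x = Rλ, y = Rφ), meridians are true-scale (h = 1) and parallels are stretched by k = sec φ.
Along the parallel at 22.6°, map distances are exaggerated by k = sec 22.6° = 1.083.
True distance = 3500 / 1.083 = 3500 × cos 22.6° ≈ 3230 km.

3230 km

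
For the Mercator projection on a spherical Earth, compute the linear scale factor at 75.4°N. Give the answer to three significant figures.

3.97

The Mercator projection is conformal; its linear scale factor is the same in every direction and equals sec φ = 1/cos φ.
k = 1/cos 75.4° = 1/0.2521 = 3.967.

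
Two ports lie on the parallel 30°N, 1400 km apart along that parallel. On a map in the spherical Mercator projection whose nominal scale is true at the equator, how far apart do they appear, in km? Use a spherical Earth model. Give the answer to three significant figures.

1620 km

The Mercator projection is conformal; its linear scale factor is the same in every direction and equals sec φ = 1/cos φ.
Along the parallel, k = sec 30° = 1/0.8660 = 1.155.
Map distance = 1400 × 1.155 ≈ 1620 km.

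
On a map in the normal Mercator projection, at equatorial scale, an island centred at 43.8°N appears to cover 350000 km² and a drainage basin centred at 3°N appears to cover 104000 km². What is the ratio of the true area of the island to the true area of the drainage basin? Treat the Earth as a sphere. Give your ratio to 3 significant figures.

1.76

Mercator's areal exaggeration is sec²φ; hence true area = (apparent area) · cos²φ.
True area of island: 350000 × cos²(43.8°) = 350000 × 0.5209 = 182300 km².
True area of drainage basin: 104000 × cos²(3°) = 104000 × 0.9973 = 103700 km².
Ratio = 182300 / 103700 ≈ 1.76.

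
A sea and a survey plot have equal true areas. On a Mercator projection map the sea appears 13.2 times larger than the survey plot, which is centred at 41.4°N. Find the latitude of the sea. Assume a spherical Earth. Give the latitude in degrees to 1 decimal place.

78.1°

Mercator areal scale is sec²φ, so apparent-area ratio = sec²φ₁ / sec²φ₂ = cos²φ₂ / cos²φ₁.
cos²φ₂ / cos²φ₁ = 13.2  ⇒  cos φ₁ = cos 41.4° / √13.2 = 0.7501/3.633 = 0.2065.
φ₁ = arccos(0.2065) ≈ 78.1°.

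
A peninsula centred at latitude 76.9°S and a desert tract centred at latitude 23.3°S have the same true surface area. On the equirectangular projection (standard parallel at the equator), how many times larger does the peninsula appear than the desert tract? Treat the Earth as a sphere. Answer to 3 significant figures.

4.05

Plate carrée maps x = Rλ, y = Rφ. The meridian scale is h = 1 and the parallel scale is k = 1/cos φ = sec φ.
Areal scale at 76.9°: h·k = 1.000 × 4.412 = 4.412.
Areal scale at 23.3°: h·k = 1.000 × 1.089 = 1.089.
Ratio = 4.412/1.089 ≈ 4.05.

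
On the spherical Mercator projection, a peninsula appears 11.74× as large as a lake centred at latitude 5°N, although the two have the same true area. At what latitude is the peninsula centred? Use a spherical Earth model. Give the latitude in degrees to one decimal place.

For equal true areas on Mercator, apparent areas scale as sec²φ, so the ratio is cos²φ₂ / cos²φ₁.
cos²φ₂ / cos²φ₁ = 11.74  ⇒  cos φ₁ = cos 5° / √11.74 = 0.9962/3.426 = 0.2907.
φ₁ = arccos(0.2907) ≈ 73.1°.

73.1°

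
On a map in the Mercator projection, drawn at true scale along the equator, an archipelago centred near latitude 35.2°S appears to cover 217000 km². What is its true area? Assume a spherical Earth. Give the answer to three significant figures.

145000 km²

The Mercator projection is conformal; its linear scale factor is the same in every direction and equals sec φ = 1/cos φ.
Areal scale = k² = sec²φ = 1/cos²(35.2°) = 1/0.8171² = 1.498.
True area = apparent / (areal scale) = 217000 / 1.498 ≈ 145000 km².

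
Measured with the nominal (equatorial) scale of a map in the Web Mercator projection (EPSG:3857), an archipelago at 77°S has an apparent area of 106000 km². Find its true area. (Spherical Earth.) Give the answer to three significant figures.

Mercator is conformal, so the point scale is isotropic: h = k = sec φ = 1/cos φ.
Areal scale = k² = sec²φ = 1/cos²(77°) = 1/0.2250² = 19.76.
True area = apparent / (areal scale) = 106000 / 19.76 ≈ 5360 km².

5360 km²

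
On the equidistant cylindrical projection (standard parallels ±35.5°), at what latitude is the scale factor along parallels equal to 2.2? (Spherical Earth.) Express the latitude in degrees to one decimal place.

With standard parallel φ₀ = 35.5°, the equirectangular projection gives x = Rλ cos φ₀, y = Rφ, so h = 1 and k = cos 35.5° / cos φ.
k = cos φ₀ / cos φ = 2.2  ⇒  cos φ = cos 35.5° / 2.2 = 0.3701.
φ = arccos(0.3701) ≈ 68.3°.

68.3°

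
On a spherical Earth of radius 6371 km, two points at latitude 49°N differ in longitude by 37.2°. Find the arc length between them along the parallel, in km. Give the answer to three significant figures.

Arc length along a parallel = R cos φ · Δλ (with Δλ in radians).
= 6371 × cos 49° × (37.2° × π/180) = 6371 × 0.6561 × 0.6493 ≈ 2710 km.

2710 km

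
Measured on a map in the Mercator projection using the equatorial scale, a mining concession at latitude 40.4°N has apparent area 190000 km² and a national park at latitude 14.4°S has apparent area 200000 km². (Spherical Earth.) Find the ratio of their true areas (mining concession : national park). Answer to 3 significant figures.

On Mercator the areal scale is sec²φ, so true area = apparent × cos²φ.
True area of mining concession: 190000 × cos²(40.4°) = 190000 × 0.5799 = 110200 km².
True area of national park: 200000 × cos²(14.4°) = 200000 × 0.9382 = 187600 km².
Ratio = 110200 / 187600 ≈ 0.587.

0.587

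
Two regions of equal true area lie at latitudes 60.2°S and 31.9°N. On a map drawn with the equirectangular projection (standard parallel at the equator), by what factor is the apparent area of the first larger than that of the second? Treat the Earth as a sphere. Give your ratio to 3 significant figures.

1.71

Plate carrée maps x = Rλ, y = Rφ. The meridian scale is h = 1 and the parallel scale is k = 1/cos φ = sec φ.
Areal scale at 60.2°: h·k = 1.000 × 2.012 = 2.012.
Areal scale at 31.9°: h·k = 1.000 × 1.178 = 1.178.
Ratio = 2.012/1.178 ≈ 1.71.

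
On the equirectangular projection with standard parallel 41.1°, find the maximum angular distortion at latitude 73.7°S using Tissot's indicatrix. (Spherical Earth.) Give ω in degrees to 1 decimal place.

54.4°

The equidistant cylindrical projection with φ₀ = 41.1° has h = 1 (meridians true) and k = cos φ₀ / cos φ along parallels.
At 73.7°: h = 1.000, k = 2.685; principal scales a = 2.685, b = 1.000.
sin(ω/2) = (a − b)/(a + b) = 1.685/3.685 = 0.4572, so ω = 2 arcsin(0.4572) ≈ 54.4°.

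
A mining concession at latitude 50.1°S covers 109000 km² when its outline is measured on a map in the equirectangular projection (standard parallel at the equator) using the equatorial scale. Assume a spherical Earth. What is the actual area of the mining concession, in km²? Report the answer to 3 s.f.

69900 km²

In the plate carrée (x = Rλ, y = Rφ), meridians are true-scale (h = 1) and parallels are stretched by k = sec φ.
Areal scale = h·k = 1 × sec φ; at 50.1°, h = 1.000, k = 1.559, so h·k = 1.559.
True area = apparent / (areal scale) = 109000 / 1.559 ≈ 69900 km².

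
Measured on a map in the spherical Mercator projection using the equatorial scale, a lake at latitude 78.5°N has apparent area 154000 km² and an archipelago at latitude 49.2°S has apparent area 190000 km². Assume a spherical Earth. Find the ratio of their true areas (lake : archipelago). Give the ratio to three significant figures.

0.0755

Mercator's areal exaggeration is sec²φ; hence true area = (apparent area) · cos²φ.
True area of lake: 154000 × cos²(78.5°) = 154000 × 0.03975 = 6121 km².
True area of archipelago: 190000 × cos²(49.2°) = 190000 × 0.4270 = 81120 km².
Ratio = 6121 / 81120 ≈ 0.0755.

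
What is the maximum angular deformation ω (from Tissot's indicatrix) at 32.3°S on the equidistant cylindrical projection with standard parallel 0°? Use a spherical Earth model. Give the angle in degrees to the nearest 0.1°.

9.6°

In the plate carrée (x = Rλ, y = Rφ), meridians are true-scale (h = 1) and parallels are stretched by k = sec φ.
At 32.3°: h = 1.000, k = 1.183; principal scales a = 1.183, b = 1.000.
sin(ω/2) = (a − b)/(a + b) = 0.1831/2.183 = 0.08386, so ω = 2 arcsin(0.08386) ≈ 9.6°.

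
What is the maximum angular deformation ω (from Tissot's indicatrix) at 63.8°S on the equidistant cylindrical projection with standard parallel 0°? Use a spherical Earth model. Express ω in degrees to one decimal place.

45.6°

For the equirectangular projection with φ₀ = 0 (plate carrée), h = 1 along meridians and k = sec φ along parallels.
At 63.8°: h = 1.000, k = 2.265; principal scales a = 2.265, b = 1.000.
sin(ω/2) = (a − b)/(a + b) = 1.265/3.265 = 0.3874, so ω = 2 arcsin(0.3874) ≈ 45.6°.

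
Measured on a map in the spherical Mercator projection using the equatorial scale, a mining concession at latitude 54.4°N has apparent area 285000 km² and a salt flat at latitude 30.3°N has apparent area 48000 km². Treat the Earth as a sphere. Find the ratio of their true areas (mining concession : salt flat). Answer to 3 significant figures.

2.70

Since Mercator area scale is 1/cos²φ, the true area equals the apparent area multiplied by cos²φ.
True area of mining concession: 285000 × cos²(54.4°) = 285000 × 0.3389 = 96580 km².
True area of salt flat: 48000 × cos²(30.3°) = 48000 × 0.7455 = 35780 km².
Ratio = 96580 / 35780 ≈ 2.70.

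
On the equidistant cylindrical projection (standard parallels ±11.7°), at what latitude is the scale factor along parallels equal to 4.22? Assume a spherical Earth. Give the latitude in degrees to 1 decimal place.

76.6°

In the equirectangular projection with standard parallel φ₀ = 11.7° (x = Rλ cos φ₀, y = Rφ), meridians are true-scale (h = 1) and the parallel scale is k = cos φ₀ / cos φ.
k = cos φ₀ / cos φ = 4.22  ⇒  cos φ = cos 11.7° / 4.22 = 0.2320.
φ = arccos(0.2320) ≈ 76.6°.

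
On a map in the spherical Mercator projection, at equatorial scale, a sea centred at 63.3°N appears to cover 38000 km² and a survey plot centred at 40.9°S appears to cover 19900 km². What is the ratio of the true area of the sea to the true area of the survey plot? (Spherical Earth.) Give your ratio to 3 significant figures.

0.675

On Mercator the areal scale is sec²φ, so true area = apparent × cos²φ.
True area of sea: 38000 × cos²(63.3°) = 38000 × 0.2019 = 7672 km².
True area of survey plot: 19900 × cos²(40.9°) = 19900 × 0.5713 = 11370 km².
Ratio = 7672 / 11370 ≈ 0.675.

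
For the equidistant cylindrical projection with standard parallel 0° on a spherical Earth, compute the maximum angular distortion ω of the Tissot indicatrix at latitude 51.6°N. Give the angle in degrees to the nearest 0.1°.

For the equirectangular projection with φ₀ = 0 (plate carrée), h = 1 along meridians and k = sec φ along parallels.
At 51.6°: h = 1.000, k = 1.610; principal scales a = 1.610, b = 1.000.
sin(ω/2) = (a − b)/(a + b) = 0.6099/2.610 = 0.2337, so ω = 2 arcsin(0.2337) ≈ 27.0°.

27.0°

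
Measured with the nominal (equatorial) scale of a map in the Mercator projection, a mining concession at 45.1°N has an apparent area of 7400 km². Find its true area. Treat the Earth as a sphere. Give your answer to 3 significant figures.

The Mercator projection is conformal; its linear scale factor is the same in every direction and equals sec φ = 1/cos φ.
Areal scale = k² = sec²φ = 1/cos²(45.1°) = 1/0.7059² = 2.007.
True area = apparent / (areal scale) = 7400 / 2.007 ≈ 3690 km².

3690 km²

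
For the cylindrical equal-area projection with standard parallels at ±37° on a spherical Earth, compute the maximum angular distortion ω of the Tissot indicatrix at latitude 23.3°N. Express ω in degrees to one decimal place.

Cylindrical equal-area (φ₀ = 37°): h = cos φ / cos 37° along meridians, k = cos 37° / cos φ along parallels; h·k = 1.
At 23.3°: h = 1.150, k = 0.8696; principal scales a = 1.150, b = 0.8696.
sin(ω/2) = (a − b)/(a + b) = 0.2805/2.020 = 0.1389, so ω = 2 arcsin(0.1389) ≈ 16.0°.

16.0°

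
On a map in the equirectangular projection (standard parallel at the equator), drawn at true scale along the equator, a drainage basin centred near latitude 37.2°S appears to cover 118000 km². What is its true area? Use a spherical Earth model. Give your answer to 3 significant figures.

94000 km²

For the equirectangular projection with φ₀ = 0 (plate carrée), h = 1 along meridians and k = sec φ along parallels.
Areal scale = h·k = 1 × sec φ; at 37.2°, h = 1.000, k = 1.255, so h·k = 1.255.
True area = apparent / (areal scale) = 118000 / 1.255 ≈ 94000 km².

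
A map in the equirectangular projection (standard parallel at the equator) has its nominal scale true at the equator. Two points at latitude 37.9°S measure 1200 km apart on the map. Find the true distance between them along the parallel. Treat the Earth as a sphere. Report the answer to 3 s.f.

947 km

Plate carrée maps x = Rλ, y = Rφ. The meridian scale is h = 1 and the parallel scale is k = 1/cos φ = sec φ.
Along the parallel at 37.9°, map distances are exaggerated by k = sec 37.9° = 1.267.
True distance = 1200 / 1.267 = 1200 × cos 37.9° ≈ 947 km.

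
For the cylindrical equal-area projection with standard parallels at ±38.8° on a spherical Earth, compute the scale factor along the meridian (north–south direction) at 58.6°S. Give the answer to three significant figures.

A cylindrical equal-area projection with standard parallel φ₀ has meridian scale h = cos φ / cos φ₀ and parallel scale k = cos φ₀ / cos φ (so areas are preserved, h·k = 1).
h = cos 58.6° / cos 38.8° = 0.5210/0.7793 = 0.6685.

0.669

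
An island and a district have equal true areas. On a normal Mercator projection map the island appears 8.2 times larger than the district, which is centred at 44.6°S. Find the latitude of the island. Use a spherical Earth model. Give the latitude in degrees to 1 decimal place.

For equal true areas on Mercator, apparent areas scale as sec²φ, so the ratio is cos²φ₂ / cos²φ₁.
cos²φ₂ / cos²φ₁ = 8.2  ⇒  cos φ₁ = cos 44.6° / √8.2 = 0.7120/2.864 = 0.2487.
φ₁ = arccos(0.2487) ≈ 75.6°.

75.6°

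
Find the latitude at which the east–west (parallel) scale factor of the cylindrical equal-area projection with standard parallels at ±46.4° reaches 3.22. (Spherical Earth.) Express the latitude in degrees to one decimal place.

Cylindrical equal-area (φ₀ = 46.4°): h = cos φ / cos 46.4° along meridians, k = cos 46.4° / cos φ along parallels; h·k = 1.
k = cos φ₀ / cos φ = 3.22  ⇒  cos φ = cos 46.4° / 3.22 = 0.2142.
φ = arccos(0.2142) ≈ 77.6°.

77.6°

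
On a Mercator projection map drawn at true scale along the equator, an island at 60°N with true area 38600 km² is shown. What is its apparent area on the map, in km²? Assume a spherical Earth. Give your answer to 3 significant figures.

Mercator is conformal, so the point scale is isotropic: h = k = sec φ = 1/cos φ.
Areal scale = k² = sec²φ = 1/cos²(60°) = 1/0.5000² = 4.000.
Apparent area = 38600 × 4.000 ≈ 154000 km².

154000 km²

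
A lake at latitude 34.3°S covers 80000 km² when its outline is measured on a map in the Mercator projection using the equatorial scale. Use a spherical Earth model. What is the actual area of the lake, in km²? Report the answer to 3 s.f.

The Mercator projection is conformal; its linear scale factor is the same in every direction and equals sec φ = 1/cos φ.
Areal scale = k² = sec²φ = 1/cos²(34.3°) = 1/0.8261² = 1.465.
True area = apparent / (areal scale) = 80000 / 1.465 ≈ 54600 km².

54600 km²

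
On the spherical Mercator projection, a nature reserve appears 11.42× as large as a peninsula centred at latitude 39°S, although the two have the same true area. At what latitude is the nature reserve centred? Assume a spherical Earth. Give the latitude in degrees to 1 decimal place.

On Mercator, (apparent₁)/(apparent₂) = sec²φ₁ / sec²φ₂ when true areas are equal.
cos²φ₂ / cos²φ₁ = 11.42  ⇒  cos φ₁ = cos 39° / √11.42 = 0.7771/3.379 = 0.2300.
φ₁ = arccos(0.2300) ≈ 76.7°.

76.7°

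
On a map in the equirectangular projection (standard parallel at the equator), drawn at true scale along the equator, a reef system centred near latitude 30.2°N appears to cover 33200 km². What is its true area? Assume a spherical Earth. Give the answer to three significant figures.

28700 km²

Plate carrée maps x = Rλ, y = Rφ. The meridian scale is h = 1 and the parallel scale is k = 1/cos φ = sec φ.
Areal scale = h·k = 1 × sec φ; at 30.2°, h = 1.000, k = 1.157, so h·k = 1.157.
True area = apparent / (areal scale) = 33200 / 1.157 ≈ 28700 km².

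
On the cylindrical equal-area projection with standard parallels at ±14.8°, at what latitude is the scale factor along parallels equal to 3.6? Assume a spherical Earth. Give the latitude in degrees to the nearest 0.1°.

74.4°

A cylindrical equal-area projection with standard parallel φ₀ has meridian scale h = cos φ / cos φ₀ and parallel scale k = cos φ₀ / cos φ (so areas are preserved, h·k = 1).
k = cos φ₀ / cos φ = 3.6  ⇒  cos φ = cos 14.8° / 3.6 = 0.2686.
φ = arccos(0.2686) ≈ 74.4°.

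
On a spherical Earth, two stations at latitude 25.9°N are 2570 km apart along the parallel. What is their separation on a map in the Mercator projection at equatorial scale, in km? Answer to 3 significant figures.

Mercator is conformal, so the point scale is isotropic: h = k = sec φ = 1/cos φ.
Along the parallel, k = sec 25.9° = 1/0.8996 = 1.112.
Map distance = 2570 × 1.112 ≈ 2860 km.

2860 km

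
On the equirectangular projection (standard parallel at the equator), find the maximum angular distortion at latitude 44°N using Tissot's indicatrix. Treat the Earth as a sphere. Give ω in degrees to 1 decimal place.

In the plate carrée (x = Rλ, y = Rφ), meridians are true-scale (h = 1) and parallels are stretched by k = sec φ.
At 44°: h = 1.000, k = 1.390; principal scales a = 1.390, b = 1.000.
sin(ω/2) = (a − b)/(a + b) = 0.3902/2.390 = 0.1632, so ω = 2 arcsin(0.1632) ≈ 18.8°.

18.8°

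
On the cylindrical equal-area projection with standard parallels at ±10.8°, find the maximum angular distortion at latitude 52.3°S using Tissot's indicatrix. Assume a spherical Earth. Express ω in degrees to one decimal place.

52.4°

Cylindrical equal-area (φ₀ = 10.8°): h = cos φ / cos 10.8° along meridians, k = cos 10.8° / cos φ along parallels; h·k = 1.
At 52.3°: h = 0.6226, k = 1.606; principal scales a = 1.606, b = 0.6226.
sin(ω/2) = (a − b)/(a + b) = 0.9837/2.229 = 0.4414, so ω = 2 arcsin(0.4414) ≈ 52.4°.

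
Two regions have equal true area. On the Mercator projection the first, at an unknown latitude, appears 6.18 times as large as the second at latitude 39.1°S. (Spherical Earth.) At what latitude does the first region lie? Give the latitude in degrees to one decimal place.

Mercator areal scale is sec²φ, so apparent-area ratio = sec²φ₁ / sec²φ₂ = cos²φ₂ / cos²φ₁.
cos²φ₂ / cos²φ₁ = 6.18  ⇒  cos φ₁ = cos 39.1° / √6.18 = 0.7760/2.486 = 0.3122.
φ₁ = arccos(0.3122) ≈ 71.8°.

71.8°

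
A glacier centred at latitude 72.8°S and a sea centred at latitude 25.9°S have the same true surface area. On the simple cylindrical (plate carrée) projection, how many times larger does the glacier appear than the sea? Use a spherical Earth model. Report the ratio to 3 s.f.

Plate carrée maps x = Rλ, y = Rφ. The meridian scale is h = 1 and the parallel scale is k = 1/cos φ = sec φ.
Areal scale at 72.8°: h·k = 1.000 × 3.382 = 3.382.
Areal scale at 25.9°: h·k = 1.000 × 1.112 = 1.112.
Ratio = 3.382/1.112 ≈ 3.04.

3.04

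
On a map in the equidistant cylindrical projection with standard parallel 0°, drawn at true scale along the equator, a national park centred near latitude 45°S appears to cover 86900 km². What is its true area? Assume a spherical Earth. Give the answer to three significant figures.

61400 km²

Plate carrée maps x = Rλ, y = Rφ. The meridian scale is h = 1 and the parallel scale is k = 1/cos φ = sec φ.
Areal scale = h·k = 1 × sec φ; at 45°, h = 1.000, k = 1.414, so h·k = 1.414.
True area = apparent / (areal scale) = 86900 / 1.414 ≈ 61400 km².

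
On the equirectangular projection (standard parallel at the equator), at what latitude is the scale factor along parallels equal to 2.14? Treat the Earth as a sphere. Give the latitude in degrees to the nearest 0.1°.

62.1°

Plate carrée: h = 1, k = sec φ along parallels.
sec φ = 2.14  ⇒  cos φ = 0.4673  ⇒  φ ≈ 62.1°.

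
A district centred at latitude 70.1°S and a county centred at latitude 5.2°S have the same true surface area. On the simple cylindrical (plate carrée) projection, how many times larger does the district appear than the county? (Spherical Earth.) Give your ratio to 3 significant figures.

In the plate carrée (x = Rλ, y = Rφ), meridians are true-scale (h = 1) and parallels are stretched by k = sec φ.
Areal scale at 70.1°: h·k = 1.000 × 2.938 = 2.938.
Areal scale at 5.2°: h·k = 1.000 × 1.004 = 1.004.
Ratio = 2.938/1.004 ≈ 2.93.

2.93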